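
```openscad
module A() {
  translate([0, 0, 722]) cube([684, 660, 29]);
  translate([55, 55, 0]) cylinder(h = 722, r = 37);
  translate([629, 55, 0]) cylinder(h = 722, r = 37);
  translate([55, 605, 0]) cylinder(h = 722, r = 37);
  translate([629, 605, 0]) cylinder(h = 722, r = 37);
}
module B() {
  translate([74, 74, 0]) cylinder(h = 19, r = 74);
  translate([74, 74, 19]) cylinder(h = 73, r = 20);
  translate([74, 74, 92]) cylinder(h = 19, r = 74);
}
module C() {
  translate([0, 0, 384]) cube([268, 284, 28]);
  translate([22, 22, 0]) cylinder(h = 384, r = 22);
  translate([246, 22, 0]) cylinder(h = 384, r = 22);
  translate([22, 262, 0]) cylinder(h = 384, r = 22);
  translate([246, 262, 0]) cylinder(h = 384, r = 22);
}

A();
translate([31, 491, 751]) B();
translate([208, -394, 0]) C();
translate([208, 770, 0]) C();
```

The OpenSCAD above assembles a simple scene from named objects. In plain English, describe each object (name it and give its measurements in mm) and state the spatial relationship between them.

A is a table: top 684 mm (x) × 660 mm (y), 29 mm thick, upper face at z = 751 mm, on four round legs of 74 mm diameter, each leg's bounding box inset 18 mm from the nearest pair of top edges, running from z = 0 to the bottom of the top.

B is a spool: two coaxial disc flanges of radius 74 mm and thickness 19 mm, joined by a core cylinder of radius 20 mm and height 73 mm. The lower flange rests on z = 0 and the three cylinders share a vertical axis.

C is a simple wooden stool: a rectangular seat 268 mm (x) by 284 mm (y), 28 mm thick, top face at z = 412 mm, on four round legs, each 44 mm in diameter. The legs rest on z = 0, each leg's axis is inset half a diameter from the nearest pair of seat edges (so the leg's bounding box is flush with the corner).

The spool is on top of the table. Two stools sit around the table at the −y, +y sides.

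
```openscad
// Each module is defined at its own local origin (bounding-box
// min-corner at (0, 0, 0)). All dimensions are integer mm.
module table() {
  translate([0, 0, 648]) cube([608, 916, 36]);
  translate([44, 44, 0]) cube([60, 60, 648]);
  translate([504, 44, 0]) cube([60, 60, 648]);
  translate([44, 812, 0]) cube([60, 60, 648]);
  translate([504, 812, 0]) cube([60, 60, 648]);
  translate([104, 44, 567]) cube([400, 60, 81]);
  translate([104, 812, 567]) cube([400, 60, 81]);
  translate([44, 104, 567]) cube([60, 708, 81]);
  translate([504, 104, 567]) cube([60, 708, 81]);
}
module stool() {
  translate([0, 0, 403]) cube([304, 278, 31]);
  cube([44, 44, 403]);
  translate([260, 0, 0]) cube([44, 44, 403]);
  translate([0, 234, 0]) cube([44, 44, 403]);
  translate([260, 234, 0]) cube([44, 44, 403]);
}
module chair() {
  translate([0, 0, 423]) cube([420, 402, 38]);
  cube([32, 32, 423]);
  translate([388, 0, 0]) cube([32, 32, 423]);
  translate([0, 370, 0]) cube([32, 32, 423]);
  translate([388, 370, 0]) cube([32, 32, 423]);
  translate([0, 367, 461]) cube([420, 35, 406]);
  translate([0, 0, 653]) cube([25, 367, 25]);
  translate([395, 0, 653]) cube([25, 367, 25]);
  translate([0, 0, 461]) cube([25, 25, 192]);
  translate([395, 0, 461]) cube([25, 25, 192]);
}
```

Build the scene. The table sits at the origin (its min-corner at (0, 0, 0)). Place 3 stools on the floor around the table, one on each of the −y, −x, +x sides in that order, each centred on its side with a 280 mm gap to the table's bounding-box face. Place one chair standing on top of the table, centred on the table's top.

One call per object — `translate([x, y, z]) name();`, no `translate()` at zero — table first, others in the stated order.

table();
translate([152, -558, 0]) stool();
translate([-584, 319, 0]) stool();
translate([888, 319, 0]) stool();
translate([94, 257, 684]) chair();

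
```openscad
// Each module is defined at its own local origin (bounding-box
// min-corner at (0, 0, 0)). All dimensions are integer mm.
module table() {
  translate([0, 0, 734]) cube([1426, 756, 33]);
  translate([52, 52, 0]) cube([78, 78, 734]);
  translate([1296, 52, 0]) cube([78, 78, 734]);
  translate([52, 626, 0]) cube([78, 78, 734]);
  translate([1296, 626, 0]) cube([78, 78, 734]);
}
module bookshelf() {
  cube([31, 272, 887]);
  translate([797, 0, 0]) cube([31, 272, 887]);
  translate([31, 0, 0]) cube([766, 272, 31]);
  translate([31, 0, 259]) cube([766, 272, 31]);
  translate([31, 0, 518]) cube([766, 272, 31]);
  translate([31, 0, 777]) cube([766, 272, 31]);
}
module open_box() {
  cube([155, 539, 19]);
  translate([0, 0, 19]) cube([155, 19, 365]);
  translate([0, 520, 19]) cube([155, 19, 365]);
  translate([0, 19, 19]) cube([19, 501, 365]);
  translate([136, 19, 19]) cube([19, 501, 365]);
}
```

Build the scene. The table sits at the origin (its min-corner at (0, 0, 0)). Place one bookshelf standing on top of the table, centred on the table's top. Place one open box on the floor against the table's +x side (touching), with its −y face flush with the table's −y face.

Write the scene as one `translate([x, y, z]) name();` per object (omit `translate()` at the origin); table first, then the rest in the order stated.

table();
translate([299, 242, 767]) bookshelf();
translate([1426, 0, 0]) open_box();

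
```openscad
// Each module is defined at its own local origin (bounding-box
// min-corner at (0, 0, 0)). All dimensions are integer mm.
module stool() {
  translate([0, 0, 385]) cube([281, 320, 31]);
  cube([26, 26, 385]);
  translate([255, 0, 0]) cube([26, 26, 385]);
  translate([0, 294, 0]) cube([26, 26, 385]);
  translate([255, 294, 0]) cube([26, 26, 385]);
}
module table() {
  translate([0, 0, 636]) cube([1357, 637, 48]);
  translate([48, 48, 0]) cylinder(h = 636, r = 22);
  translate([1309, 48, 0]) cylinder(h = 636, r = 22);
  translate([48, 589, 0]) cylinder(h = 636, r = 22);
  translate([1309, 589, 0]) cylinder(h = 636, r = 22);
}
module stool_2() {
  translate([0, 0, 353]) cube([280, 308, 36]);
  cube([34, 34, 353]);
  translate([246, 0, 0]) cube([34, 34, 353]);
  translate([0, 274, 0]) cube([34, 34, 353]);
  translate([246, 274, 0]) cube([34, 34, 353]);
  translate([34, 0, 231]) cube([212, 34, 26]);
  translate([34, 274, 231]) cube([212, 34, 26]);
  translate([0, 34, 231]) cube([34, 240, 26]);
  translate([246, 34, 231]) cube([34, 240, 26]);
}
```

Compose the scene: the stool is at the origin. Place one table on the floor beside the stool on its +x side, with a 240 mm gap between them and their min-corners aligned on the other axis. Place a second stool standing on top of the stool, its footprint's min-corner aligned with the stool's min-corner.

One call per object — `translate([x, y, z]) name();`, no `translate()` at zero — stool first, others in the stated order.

stool();
translate([521, 0, 0]) table();
translate([0, 0, 416]) stool_2();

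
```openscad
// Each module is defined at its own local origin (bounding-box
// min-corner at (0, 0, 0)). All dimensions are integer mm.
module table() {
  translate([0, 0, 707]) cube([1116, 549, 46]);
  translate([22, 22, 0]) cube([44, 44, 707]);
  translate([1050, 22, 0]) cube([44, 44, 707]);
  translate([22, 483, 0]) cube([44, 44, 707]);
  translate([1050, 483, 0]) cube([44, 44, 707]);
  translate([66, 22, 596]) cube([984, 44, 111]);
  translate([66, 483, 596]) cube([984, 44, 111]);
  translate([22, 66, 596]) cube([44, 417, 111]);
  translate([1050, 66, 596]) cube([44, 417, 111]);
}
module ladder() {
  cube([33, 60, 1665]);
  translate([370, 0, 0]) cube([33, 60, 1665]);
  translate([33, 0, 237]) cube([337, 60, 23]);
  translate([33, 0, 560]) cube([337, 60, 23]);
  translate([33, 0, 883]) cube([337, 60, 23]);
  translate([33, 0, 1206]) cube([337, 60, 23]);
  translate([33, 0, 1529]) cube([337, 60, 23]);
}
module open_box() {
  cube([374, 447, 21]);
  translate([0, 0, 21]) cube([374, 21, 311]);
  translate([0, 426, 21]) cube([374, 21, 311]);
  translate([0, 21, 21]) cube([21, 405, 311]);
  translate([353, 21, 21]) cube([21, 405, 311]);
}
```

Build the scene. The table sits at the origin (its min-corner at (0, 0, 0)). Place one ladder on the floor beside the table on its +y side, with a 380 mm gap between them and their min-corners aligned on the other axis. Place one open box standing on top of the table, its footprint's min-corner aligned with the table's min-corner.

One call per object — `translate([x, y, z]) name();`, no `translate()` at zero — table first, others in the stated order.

table();
translate([0, 929, 0]) ladder();
translate([0, 0, 753]) open_box();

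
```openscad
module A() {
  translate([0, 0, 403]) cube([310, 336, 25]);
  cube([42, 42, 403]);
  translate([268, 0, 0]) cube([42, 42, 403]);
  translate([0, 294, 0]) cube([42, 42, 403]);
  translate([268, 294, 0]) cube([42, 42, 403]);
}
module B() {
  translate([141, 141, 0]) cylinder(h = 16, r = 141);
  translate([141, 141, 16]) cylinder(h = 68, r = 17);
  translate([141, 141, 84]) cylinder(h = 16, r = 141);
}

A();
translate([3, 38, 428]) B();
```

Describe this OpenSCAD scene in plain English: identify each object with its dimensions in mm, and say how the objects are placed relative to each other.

A is a four-legged stool. The seat is 310×336 mm, 25 mm thick, top at z = 428 mm. It stands on four square legs, each 42×42 mm in cross-section, from z = 0 to the seat underside, each flush with a corner of the seat.

B is a spool: two coaxial disc flanges of radius 141 mm and thickness 16 mm, joined by a core cylinder of radius 17 mm and height 68 mm. The lower flange rests on z = 0 and the three cylinders share a vertical axis.

The spool is on top of the stool.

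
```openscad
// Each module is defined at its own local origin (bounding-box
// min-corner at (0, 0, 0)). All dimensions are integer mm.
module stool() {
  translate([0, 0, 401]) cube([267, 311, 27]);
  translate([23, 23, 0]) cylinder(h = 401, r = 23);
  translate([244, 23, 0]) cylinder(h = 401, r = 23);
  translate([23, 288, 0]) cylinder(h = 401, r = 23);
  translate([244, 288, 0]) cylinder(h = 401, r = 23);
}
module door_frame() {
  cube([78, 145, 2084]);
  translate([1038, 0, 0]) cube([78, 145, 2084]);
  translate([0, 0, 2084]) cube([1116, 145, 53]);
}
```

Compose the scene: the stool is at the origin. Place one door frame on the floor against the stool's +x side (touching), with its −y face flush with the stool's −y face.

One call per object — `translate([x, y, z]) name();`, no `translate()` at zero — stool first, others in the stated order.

stool();
translate([267, 0, 0]) door_frame();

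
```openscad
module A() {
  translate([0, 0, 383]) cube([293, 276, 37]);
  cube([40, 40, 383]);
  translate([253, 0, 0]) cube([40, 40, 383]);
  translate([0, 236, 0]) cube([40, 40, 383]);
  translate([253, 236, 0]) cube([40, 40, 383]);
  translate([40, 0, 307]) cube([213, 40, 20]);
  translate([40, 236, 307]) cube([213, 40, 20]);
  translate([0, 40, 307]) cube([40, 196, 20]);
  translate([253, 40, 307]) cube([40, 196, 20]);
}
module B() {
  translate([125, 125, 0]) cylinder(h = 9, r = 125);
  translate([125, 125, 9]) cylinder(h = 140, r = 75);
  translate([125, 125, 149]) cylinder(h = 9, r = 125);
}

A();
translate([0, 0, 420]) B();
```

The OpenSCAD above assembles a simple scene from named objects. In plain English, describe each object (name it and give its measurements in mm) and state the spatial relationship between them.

A is a four-legged stool. The seat is a 293×276×37 mm slab whose top surface is at z = 420 mm; four square legs, each 40×40 mm in cross-section, run from the floor (z = 0) to the underside of the seat, each flush with a corner of the seat. Four stretchers, 40 mm wide and 20 mm tall, connect adjacent legs with their undersides at z = 307 mm, each running between the inner faces of the legs it joins and aligned with the legs' outer faces on the other axis.

B is a spool: two coaxial disc flanges of radius 125 mm and thickness 9 mm, joined by a core cylinder of radius 75 mm and height 140 mm. The lower flange rests on z = 0 and the three cylinders share a vertical axis.

The spool is on top of the stool.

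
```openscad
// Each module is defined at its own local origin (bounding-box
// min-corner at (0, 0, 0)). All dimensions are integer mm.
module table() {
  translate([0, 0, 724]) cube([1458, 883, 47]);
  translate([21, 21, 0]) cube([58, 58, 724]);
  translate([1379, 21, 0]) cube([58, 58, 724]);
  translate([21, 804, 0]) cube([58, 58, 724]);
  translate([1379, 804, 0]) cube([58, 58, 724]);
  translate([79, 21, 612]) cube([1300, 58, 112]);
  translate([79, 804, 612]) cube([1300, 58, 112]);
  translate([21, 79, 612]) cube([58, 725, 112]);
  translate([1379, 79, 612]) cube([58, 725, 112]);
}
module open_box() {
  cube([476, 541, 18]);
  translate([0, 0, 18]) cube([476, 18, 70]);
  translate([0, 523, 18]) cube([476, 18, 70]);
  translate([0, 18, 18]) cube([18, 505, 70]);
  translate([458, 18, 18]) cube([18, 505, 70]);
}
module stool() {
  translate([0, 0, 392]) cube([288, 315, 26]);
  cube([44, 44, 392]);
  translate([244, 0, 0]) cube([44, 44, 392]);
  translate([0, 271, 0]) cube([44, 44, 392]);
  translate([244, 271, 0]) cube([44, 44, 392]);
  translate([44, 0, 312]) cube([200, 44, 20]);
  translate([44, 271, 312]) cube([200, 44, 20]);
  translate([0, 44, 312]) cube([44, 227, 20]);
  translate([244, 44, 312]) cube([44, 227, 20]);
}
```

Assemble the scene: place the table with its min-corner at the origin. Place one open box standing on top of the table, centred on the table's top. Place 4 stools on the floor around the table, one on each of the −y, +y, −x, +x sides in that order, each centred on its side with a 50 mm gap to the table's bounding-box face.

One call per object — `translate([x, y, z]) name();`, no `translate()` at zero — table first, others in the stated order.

table();
translate([491, 171, 771]) open_box();
translate([585, -365, 0]) stool();
translate([585, 933, 0]) stool();
translate([-338, 284, 0]) stool();
translate([1508, 284, 0]) stool();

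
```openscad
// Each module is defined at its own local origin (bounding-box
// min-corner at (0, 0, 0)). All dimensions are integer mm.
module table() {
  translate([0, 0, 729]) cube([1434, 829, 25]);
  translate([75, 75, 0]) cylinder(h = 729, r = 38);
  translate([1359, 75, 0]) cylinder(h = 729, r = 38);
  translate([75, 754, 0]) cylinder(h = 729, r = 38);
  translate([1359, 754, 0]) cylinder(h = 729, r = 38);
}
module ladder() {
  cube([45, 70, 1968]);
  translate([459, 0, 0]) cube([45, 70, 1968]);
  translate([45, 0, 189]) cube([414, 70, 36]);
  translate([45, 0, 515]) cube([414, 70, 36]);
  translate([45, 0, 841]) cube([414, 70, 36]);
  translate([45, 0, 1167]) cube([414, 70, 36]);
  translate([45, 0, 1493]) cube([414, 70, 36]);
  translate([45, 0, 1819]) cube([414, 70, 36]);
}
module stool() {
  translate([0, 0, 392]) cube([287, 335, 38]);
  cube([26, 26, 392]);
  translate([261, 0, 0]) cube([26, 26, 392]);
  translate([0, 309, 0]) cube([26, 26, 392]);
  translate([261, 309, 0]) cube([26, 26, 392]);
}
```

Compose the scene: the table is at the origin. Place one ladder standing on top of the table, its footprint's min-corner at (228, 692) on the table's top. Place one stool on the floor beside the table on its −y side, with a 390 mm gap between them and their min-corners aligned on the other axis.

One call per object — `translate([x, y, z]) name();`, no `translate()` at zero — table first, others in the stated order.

table();
translate([228, 692, 754]) ladder();
translate([0, -725, 0]) stool();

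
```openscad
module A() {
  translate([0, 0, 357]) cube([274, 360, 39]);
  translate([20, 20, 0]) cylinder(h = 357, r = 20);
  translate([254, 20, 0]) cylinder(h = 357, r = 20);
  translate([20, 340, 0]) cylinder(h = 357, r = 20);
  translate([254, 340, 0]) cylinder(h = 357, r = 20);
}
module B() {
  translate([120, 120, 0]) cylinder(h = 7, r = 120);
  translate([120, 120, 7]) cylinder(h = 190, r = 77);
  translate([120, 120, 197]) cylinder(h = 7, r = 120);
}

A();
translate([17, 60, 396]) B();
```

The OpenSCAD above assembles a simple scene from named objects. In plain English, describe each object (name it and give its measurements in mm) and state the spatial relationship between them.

A is a four-legged stool. The seat is 274×360 mm, 39 mm thick, top at z = 396 mm. It stands on four round legs, each 40 mm in diameter, from z = 0 to the seat underside, each leg's axis is inset half a diameter from the nearest pair of seat edges (so the leg's bounding box is flush with the corner).

B is a spool: two coaxial disc flanges of radius 120 mm and thickness 7 mm, joined by a core cylinder of radius 77 mm and height 190 mm. The lower flange rests on z = 0 and the three cylinders share a vertical axis.

The spool is on top of the stool, centred.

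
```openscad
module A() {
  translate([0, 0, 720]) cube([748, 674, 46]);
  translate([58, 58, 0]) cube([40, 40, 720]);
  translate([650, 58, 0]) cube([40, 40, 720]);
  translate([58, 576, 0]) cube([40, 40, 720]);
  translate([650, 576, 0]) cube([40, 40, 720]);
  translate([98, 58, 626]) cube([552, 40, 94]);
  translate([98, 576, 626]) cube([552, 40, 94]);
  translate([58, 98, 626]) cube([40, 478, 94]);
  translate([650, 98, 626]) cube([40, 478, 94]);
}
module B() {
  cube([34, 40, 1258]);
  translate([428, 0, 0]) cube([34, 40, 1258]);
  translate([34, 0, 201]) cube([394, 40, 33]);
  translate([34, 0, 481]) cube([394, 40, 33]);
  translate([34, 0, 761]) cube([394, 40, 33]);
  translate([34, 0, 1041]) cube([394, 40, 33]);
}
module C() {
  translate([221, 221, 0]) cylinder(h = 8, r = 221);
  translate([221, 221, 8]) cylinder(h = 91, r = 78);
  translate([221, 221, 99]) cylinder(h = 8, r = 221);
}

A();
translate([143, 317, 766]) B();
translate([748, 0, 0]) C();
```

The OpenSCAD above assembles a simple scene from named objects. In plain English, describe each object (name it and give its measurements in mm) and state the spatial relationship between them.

A is a table: top 748 mm (x) × 674 mm (y), 46 mm thick, upper face at z = 766 mm, on four 40×40 mm square legs, each inset 58 mm from the nearest pair of top edges, running from z = 0 to the bottom of the top. Four apron rails, 40 mm thick and 94 mm tall, run between adjacent legs with their top edges flush with the underside of the top and their outer faces flush with the legs' outer faces.

B is a wooden ladder with two side rails of 34×40 mm section and 1258 mm height, set 462 mm apart overall. Between them run 4 rectangular rungs (40 mm deep, 33 mm thick), front faces flush with the rails' −y face. The bottom of the first rung is 201 mm above the floor and each subsequent rung is 280 mm higher than the one below.

C is a spool: two coaxial disc flanges of radius 221 mm and thickness 8 mm, joined by a core cylinder of radius 78 mm and height 91 mm. The lower flange rests on z = 0 and the three cylinders share a vertical axis.

The ladder is on top of the table, centred. The spool is against the table's +x side, with their −y faces flush.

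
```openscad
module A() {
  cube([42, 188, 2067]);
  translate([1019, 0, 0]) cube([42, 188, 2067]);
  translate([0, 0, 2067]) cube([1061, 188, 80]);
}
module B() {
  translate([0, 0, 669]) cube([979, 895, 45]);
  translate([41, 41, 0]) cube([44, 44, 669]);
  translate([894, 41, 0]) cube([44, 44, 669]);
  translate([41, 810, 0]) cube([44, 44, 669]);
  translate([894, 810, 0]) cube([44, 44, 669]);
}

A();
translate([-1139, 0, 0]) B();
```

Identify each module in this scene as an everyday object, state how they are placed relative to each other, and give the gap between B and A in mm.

A is a door frame. B is a table. The table is on the floor beside the door frame on its −x side. The gap between the table and the door frame is 160 mm.

The table's nearest face is 160 mm from the door frame's −x face.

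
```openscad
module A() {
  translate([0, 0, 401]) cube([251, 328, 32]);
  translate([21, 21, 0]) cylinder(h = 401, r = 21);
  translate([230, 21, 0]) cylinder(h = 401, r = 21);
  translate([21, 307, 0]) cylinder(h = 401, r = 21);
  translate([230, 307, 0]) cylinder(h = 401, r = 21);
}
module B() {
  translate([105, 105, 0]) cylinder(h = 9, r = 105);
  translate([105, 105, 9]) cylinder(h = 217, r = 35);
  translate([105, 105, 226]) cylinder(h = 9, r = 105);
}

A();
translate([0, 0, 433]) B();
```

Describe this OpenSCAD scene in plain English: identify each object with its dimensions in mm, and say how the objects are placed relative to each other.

A is a four-legged stool. The seat is a 251×328×32 mm slab whose top surface is at z = 433 mm; four round legs, each 42 mm in diameter, run from the floor (z = 0) to the underside of the seat, each leg's axis is inset half a diameter from the nearest pair of seat edges (so the leg's bounding box is flush with the corner).

B is a spool: two coaxial disc flanges of radius 105 mm and thickness 9 mm, joined by a core cylinder of radius 35 mm and height 217 mm. The lower flange rests on z = 0 and the three cylinders share a vertical axis.

The spool is on top of the stool.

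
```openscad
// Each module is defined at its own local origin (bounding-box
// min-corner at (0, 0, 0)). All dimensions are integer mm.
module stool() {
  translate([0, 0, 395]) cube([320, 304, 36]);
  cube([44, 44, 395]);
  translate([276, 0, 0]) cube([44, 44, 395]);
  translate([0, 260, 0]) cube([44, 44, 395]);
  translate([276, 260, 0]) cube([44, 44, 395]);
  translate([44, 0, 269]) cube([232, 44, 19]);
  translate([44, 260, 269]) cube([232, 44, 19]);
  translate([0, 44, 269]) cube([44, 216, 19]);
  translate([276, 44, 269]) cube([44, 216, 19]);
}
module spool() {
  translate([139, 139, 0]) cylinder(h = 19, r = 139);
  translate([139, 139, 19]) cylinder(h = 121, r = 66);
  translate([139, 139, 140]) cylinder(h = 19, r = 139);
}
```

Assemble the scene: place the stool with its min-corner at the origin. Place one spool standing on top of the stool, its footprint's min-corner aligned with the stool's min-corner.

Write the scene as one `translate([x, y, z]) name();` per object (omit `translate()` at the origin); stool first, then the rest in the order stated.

stool();
translate([0, 0, 431]) spool();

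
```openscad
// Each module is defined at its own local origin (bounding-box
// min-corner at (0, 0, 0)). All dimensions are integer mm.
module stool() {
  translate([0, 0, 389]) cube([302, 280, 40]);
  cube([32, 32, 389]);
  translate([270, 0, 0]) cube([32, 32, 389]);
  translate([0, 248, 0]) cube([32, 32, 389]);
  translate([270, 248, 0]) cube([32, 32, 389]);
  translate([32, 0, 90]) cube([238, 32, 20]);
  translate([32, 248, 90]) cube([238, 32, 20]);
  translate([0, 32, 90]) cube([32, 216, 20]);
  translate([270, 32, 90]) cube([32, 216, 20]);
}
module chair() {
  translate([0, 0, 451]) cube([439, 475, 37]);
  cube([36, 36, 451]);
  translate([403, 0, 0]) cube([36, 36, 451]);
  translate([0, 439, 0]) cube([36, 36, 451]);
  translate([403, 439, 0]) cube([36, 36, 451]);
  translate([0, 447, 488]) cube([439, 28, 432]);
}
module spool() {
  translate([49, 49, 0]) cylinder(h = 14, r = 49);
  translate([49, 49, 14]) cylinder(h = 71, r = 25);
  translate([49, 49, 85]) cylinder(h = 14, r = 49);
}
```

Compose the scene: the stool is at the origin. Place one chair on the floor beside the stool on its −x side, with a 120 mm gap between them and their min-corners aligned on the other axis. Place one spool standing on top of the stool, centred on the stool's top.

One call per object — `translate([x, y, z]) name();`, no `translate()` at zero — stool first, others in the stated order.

stool();
translate([-559, 0, 0]) chair();
translate([102, 91, 429]) spool();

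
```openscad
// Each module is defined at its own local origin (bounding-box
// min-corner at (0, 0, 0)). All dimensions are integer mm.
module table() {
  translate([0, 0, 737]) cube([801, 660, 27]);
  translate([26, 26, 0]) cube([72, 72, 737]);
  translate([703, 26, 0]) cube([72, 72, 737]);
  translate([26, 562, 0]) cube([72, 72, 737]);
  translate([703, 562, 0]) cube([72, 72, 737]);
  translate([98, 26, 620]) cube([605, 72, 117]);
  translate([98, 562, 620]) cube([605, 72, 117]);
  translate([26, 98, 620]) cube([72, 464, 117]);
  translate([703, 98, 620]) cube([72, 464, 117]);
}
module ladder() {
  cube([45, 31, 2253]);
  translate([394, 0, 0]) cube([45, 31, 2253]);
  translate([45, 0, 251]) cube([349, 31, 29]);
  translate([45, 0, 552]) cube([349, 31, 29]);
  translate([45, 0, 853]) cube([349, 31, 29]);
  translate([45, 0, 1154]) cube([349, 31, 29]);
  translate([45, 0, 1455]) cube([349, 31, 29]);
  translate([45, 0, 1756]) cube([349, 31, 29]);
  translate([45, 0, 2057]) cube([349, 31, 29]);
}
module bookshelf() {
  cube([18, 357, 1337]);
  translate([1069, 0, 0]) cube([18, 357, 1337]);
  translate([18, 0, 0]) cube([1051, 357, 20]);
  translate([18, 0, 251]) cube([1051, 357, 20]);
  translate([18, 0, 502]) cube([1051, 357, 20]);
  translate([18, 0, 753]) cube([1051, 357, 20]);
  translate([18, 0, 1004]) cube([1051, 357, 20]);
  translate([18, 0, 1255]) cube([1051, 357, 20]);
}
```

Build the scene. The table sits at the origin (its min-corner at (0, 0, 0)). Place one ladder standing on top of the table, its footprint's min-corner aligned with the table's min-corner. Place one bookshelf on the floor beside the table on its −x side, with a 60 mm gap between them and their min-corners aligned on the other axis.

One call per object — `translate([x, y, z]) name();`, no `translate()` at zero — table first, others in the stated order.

table();
translate([0, 0, 764]) ladder();
translate([-1147, 0, 0]) bookshelf();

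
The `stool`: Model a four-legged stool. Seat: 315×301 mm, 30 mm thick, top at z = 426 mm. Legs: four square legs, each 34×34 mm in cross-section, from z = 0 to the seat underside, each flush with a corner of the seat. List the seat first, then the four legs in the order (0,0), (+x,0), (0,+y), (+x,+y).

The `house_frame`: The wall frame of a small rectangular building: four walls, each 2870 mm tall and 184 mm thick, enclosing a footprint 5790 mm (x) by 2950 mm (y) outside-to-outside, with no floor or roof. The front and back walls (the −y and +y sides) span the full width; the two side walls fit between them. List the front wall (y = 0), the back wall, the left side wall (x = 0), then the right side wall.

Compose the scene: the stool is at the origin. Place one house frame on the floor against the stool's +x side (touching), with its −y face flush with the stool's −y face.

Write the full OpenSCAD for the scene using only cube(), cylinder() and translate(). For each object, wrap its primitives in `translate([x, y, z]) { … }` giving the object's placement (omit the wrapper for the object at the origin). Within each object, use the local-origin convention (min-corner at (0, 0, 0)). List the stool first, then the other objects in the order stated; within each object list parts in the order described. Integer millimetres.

translate([0, 0, 396]) cube([315, 301, 30]);
cube([34, 34, 396]);
translate([281, 0, 0]) cube([34, 34, 396]);
translate([0, 267, 0]) cube([34, 34, 396]);
translate([281, 267, 0]) cube([34, 34, 396]);
translate([315, 0, 0]) {
  cube([5790, 184, 2870]);
  translate([0, 2766, 0]) cube([5790, 184, 2870]);
  translate([0, 184, 0]) cube([184, 2582, 2870]);
  translate([5606, 184, 0]) cube([184, 2582, 2870]);
}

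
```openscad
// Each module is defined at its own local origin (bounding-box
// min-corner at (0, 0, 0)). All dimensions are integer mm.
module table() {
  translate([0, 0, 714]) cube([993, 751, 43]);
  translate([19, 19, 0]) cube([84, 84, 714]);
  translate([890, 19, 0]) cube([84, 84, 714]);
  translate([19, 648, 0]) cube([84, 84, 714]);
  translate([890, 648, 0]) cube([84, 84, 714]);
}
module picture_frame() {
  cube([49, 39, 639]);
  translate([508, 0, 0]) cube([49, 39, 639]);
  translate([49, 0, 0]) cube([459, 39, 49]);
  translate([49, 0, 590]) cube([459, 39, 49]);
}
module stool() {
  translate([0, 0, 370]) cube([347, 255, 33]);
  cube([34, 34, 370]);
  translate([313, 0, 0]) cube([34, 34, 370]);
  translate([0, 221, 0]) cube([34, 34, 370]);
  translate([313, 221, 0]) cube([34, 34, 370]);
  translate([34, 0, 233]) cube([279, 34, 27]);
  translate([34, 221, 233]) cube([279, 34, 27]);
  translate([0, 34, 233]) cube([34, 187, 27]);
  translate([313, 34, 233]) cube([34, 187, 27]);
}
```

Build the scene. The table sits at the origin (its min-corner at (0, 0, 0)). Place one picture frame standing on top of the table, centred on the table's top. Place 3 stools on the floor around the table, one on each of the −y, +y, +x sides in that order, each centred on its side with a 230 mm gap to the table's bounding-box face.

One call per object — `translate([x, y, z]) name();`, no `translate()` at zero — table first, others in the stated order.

table();
translate([218, 356, 757]) picture_frame();
translate([323, -485, 0]) stool();
translate([323, 981, 0]) stool();
translate([1223, 248, 0]) stool();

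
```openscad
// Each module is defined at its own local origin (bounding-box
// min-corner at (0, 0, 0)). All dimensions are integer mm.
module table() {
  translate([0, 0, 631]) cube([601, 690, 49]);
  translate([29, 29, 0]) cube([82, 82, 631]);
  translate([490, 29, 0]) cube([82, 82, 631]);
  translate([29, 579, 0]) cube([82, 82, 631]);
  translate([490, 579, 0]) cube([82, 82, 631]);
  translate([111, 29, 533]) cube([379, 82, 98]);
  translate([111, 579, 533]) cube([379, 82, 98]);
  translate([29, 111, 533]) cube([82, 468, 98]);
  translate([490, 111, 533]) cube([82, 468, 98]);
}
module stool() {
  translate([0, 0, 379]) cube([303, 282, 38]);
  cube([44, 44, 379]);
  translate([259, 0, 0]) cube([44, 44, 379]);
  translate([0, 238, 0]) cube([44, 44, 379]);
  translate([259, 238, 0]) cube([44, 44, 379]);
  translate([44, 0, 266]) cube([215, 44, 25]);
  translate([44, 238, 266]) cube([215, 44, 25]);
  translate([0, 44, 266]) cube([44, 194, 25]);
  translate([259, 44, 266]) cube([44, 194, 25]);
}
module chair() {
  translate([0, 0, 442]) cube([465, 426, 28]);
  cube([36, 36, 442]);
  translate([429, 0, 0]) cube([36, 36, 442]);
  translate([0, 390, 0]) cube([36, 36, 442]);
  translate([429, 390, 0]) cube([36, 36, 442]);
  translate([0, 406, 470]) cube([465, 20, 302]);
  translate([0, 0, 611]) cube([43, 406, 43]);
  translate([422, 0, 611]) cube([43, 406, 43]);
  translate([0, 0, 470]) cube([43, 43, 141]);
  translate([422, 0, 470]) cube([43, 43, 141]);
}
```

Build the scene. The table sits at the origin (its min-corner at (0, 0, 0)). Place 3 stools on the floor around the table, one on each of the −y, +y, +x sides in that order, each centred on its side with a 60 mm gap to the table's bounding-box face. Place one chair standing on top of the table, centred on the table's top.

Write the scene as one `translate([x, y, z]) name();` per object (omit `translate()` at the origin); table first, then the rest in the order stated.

table();
translate([149, -342, 0]) stool();
translate([149, 750, 0]) stool();
translate([661, 204, 0]) stool();
translate([68, 132, 680]) chair();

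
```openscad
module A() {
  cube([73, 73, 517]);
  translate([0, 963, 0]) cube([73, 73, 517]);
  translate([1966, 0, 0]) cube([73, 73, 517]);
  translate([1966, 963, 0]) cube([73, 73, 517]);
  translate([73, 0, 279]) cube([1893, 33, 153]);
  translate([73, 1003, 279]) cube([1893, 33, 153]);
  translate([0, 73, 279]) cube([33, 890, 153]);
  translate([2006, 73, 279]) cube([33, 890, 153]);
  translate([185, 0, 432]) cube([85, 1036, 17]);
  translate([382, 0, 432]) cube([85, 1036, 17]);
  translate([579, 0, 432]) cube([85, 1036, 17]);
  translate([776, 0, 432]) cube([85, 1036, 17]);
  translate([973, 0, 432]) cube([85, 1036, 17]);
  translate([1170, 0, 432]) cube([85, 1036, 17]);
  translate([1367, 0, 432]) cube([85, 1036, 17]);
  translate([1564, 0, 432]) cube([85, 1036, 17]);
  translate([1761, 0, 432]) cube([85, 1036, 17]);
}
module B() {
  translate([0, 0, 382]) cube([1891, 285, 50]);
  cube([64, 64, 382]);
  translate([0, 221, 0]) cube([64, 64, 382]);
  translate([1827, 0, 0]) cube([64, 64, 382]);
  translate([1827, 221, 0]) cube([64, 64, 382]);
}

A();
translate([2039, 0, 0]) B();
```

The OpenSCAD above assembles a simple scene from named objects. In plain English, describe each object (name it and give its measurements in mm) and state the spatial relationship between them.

A is a bed frame 2039 mm long (x) by 1036 mm wide (y). Four 73×73 mm corner posts, 517 mm tall, at the corners of the footprint. Four rails of 33 mm thickness and 153 mm height run between adjacent posts with their undersides at z = 279 mm, their outer faces flush with the outside of the frame (the two x-running rails run between the posts' inner faces; the two y-running rails run between the posts' inner faces). 9 slats, each 85 mm wide (x) and 17 mm thick, lie across the top of the two x-running rails, running the full 1036 mm width of the frame in y; the slats are evenly spaced along x between the inner faces of the end posts with equal gaps (rounded down to the nearest mm) at the −x end and between each pair — any rounding remainder accumulates at the +x end.

B is a bench: a 1891×285 mm seat slab, 50 mm thick, top at z = 432 mm, on four 64×64 mm square legs flush with the seat corners and standing on z = 0.

The bench is against the bed frame's +x side, with their −y faces flush.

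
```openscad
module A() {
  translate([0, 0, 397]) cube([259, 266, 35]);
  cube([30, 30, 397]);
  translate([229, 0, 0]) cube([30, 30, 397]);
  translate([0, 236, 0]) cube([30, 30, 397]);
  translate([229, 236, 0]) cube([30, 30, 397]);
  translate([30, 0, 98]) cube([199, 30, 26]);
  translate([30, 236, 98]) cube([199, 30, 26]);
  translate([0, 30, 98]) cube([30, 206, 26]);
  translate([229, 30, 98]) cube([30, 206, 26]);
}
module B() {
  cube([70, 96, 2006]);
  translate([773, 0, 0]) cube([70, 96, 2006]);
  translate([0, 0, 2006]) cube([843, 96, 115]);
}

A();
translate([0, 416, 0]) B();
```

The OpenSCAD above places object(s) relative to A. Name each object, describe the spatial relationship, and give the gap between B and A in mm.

The door frame's nearest face is 150 mm from the stool's +y face.

A is a stool. B is a door frame. The door frame is on the floor beside the stool on its +y side. The gap between the door frame and the stool is 150 mm.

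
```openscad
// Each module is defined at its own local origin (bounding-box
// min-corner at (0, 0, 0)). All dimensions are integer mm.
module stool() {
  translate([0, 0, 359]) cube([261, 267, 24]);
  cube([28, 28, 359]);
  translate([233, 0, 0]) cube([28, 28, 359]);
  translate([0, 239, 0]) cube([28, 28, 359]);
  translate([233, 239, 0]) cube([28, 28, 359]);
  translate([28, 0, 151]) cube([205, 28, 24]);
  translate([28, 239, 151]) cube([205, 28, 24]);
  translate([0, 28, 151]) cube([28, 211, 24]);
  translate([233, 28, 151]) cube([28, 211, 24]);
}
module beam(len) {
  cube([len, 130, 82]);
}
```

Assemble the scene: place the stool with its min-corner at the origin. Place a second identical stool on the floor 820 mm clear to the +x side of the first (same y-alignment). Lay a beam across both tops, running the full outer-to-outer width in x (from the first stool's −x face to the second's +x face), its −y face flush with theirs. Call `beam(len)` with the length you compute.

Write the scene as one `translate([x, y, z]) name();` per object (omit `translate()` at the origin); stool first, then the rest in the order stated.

stool();
translate([1081, 0, 0]) stool();
translate([0, 0, 383]) beam(1342);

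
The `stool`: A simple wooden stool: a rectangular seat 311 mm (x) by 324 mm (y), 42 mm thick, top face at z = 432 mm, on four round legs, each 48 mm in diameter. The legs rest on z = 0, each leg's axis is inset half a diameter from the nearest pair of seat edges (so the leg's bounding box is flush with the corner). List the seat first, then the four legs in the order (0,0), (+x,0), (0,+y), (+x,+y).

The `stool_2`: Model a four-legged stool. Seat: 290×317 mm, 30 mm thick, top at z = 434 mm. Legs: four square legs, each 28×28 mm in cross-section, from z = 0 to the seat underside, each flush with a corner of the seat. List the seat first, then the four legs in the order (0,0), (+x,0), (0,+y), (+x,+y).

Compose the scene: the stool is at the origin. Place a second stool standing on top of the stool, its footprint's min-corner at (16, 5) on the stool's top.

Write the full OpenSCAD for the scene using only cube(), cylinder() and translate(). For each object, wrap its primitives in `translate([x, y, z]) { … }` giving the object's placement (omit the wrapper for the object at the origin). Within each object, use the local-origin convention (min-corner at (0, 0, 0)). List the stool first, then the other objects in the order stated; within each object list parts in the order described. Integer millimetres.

translate([0, 0, 390]) cube([311, 324, 42]);
translate([24, 24, 0]) cylinder(h = 390, r = 24);
translate([287, 24, 0]) cylinder(h = 390, r = 24);
translate([24, 300, 0]) cylinder(h = 390, r = 24);
translate([287, 300, 0]) cylinder(h = 390, r = 24);
translate([16, 5, 432]) {
  translate([0, 0, 404]) cube([290, 317, 30]);
  cube([28, 28, 404]);
  translate([262, 0, 0]) cube([28, 28, 404]);
  translate([0, 289, 0]) cube([28, 28, 404]);
  translate([262, 289, 0]) cube([28, 28, 404]);
}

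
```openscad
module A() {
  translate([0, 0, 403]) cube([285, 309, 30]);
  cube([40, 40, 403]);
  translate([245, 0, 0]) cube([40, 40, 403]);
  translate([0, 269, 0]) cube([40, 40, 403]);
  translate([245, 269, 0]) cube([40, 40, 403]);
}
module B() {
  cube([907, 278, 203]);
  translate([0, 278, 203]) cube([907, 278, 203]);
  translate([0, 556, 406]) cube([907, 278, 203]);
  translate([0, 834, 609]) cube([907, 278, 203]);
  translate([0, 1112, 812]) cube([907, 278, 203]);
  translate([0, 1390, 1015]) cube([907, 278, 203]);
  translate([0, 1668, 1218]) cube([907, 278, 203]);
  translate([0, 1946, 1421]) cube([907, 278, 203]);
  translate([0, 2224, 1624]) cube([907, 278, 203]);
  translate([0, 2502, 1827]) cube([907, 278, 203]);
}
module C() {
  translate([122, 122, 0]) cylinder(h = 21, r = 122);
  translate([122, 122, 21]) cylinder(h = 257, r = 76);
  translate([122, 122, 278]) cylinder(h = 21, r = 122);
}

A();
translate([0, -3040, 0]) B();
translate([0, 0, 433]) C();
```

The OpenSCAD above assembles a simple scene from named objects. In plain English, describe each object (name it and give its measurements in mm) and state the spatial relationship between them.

A is a four-legged stool. The seat is a 285×309×30 mm slab whose top surface is at z = 433 mm; four square legs, each 40×40 mm in cross-section, run from the floor (z = 0) to the underside of the seat, each flush with a corner of the seat.

B is a run of 10 identical solid stair steps. Each tread is 907×278 mm and each step block is 203 mm high. Step 1 rests on the floor; step k is offset from step 1 by (k−1)×278 mm in y and (k−1)×203 mm in z.

C is a spool: two coaxial disc flanges of radius 122 mm and thickness 21 mm, joined by a core cylinder of radius 76 mm and height 257 mm. The lower flange rests on z = 0 and the three cylinders share a vertical axis.

The staircase is on the floor beside the stool on its −y side. The spool is on top of the stool.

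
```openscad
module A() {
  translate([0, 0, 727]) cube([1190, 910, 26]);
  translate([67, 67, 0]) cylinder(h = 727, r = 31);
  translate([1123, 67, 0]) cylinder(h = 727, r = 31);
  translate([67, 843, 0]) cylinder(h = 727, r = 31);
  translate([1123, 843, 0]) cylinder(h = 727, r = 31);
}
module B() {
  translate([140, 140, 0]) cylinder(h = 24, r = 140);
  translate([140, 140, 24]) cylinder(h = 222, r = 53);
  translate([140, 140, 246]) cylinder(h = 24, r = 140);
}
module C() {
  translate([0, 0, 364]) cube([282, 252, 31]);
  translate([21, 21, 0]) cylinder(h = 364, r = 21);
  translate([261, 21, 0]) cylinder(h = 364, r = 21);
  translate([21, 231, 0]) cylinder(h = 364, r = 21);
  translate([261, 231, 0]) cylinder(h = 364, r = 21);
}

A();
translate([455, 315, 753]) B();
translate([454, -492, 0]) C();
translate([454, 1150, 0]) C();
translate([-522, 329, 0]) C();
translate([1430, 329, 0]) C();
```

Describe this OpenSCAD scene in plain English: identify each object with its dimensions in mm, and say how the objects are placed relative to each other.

A is a table: top 1190 mm (x) × 910 mm (y), 26 mm thick, upper face at z = 753 mm, on four round legs of 62 mm diameter, each leg's bounding box inset 36 mm from the nearest pair of top edges, running from z = 0 to the bottom of the top.

B is a spool: two coaxial disc flanges of radius 140 mm and thickness 24 mm, joined by a core cylinder of radius 53 mm and height 222 mm. The lower flange rests on z = 0 and the three cylinders share a vertical axis.

C is a four-legged stool. The seat is a 282×252×31 mm slab whose top surface is at z = 395 mm; four round legs, each 42 mm in diameter, run from the floor (z = 0) to the underside of the seat, each leg's axis is inset half a diameter from the nearest pair of seat edges (so the leg's bounding box is flush with the corner).

The spool is on top of the table, centred. Four stools sit around the table at the −y, +y, −x, +x sides.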